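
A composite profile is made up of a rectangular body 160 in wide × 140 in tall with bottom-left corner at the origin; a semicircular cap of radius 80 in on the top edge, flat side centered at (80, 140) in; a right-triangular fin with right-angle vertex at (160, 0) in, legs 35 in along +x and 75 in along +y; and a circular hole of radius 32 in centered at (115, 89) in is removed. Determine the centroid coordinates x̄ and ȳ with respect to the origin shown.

x̄ = 80.25 in, ȳ = 100.28 in

rectangular body: A = 160 × 140 = 22400.00, centroid at (80.00, 70.00).
semicircular top: A = ½π·80² = 10053.10, centroid at (80.00, 173.95).
triangular fin: A = ½·35·75 = 1312.50, centroid at (171.67, 25.00).
hole: A = −π·32² = -3216.99, centroid at (115.00, 89.00).
ΣA = 30548.61 in², ΣAx̄ = 2451606.27 in³, ΣAȳ = 3063267.15 in³.
x̄ = 2451606.27/30548.61 = 80.25 in; ȳ = 3063267.15/30548.61 = 100.28 in.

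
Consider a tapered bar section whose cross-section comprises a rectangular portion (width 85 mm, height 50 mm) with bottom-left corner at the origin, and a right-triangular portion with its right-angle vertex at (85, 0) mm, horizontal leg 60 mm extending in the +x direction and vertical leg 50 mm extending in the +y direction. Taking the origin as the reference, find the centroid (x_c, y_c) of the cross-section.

Part | A | x̄ᵢ | ȳᵢ | A·x̄ᵢ | A·ȳᵢ
rectangular portion | 4250.00 | 42.50 | 25.00 | 180625.00 | 106250.00
triangular portion | 1500.00 | 105.00 | 16.67 | 157500.00 | 25000.00
Σ | 5750.00 |  |  | 338125.00 | 131250.00
x_c = 338125.00 / 5750.00 = 58.80 mm
y_c = 131250.00 / 5750.00 = 22.83 mm

x_c = 58.80 mm, y_c = 22.83 mm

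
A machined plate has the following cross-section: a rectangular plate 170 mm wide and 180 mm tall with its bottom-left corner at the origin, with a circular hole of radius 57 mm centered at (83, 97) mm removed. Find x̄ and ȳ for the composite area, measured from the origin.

x̄ = 86.00 mm, ȳ = 86.50 mm

plate: A = 170 × 180 = 30600.00, centroid at (85.00, 90.00).
hole: A = −π·57² = -10207.03, centroid at (83.00, 97.00).
ΣA = 20392.97 mm²
ΣAx̄ = (30600.00)(85.00) + (-10207.03)(83.00) = 1753816.13 mm³
ΣAȳ = (30600.00)(90.00) + (-10207.03)(97.00) = 1763917.65 mm³
x̄ = 1753816.13 / 20392.97 = 86.00 mm
ȳ = 1763917.65 / 20392.97 = 86.50 mm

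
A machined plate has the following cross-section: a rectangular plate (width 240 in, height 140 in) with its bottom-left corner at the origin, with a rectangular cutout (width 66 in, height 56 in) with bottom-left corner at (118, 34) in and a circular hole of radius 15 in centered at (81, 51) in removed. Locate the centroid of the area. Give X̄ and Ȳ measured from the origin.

Part | A | x̄ᵢ | ȳᵢ | A·x̄ᵢ | A·ȳᵢ
plate | 33600.00 | 120.00 | 70.00 | 4032000.00 | 2352000.00
hole 1 | -3696.00 | 151.00 | 62.00 | -558096.00 | -229152.00
hole 2 | -706.86 | 81.00 | 51.00 | -57255.53 | -36049.78
Σ | 29197.14 |  |  | 3416648.47 | 2086798.22
X̄ = 3416648.47 / 29197.14 = 117.02 in
Ȳ = 2086798.22 / 29197.14 = 71.47 in

X̄ = 117.02 in, Ȳ = 71.47 in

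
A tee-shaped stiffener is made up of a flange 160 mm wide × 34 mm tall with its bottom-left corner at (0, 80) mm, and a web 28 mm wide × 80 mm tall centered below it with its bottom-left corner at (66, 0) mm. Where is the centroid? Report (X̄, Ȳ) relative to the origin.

X̄ = 80.00 mm, Ȳ = 80.38 mm

Part | A | x̄ᵢ | ȳᵢ | A·x̄ᵢ | A·ȳᵢ
web | 2240.00 | 80.00 | 40.00 | 179200.00 | 89600.00
flange | 5440.00 | 80.00 | 97.00 | 435200.00 | 527680.00
Σ | 7680.00 |  |  | 614400.00 | 617280.00
X̄ = 614400.00 / 7680.00 = 80.00 mm
Ȳ = 617280.00 / 7680.00 = 80.38 mm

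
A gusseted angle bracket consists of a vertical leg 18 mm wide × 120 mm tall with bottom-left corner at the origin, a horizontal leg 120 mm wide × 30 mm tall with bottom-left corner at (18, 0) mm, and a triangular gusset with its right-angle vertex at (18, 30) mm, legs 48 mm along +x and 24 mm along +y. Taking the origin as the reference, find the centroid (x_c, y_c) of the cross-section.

Part | A | x̄ᵢ | ȳᵢ | A·x̄ᵢ | A·ȳᵢ
vertical leg | 2160.00 | 9.00 | 60.00 | 19440.00 | 129600.00
horizontal leg | 3600.00 | 78.00 | 15.00 | 280800.00 | 54000.00
gusset | 576.00 | 34.00 | 38.00 | 19584.00 | 21888.00
Σ | 6336.00 |  |  | 319824.00 | 205488.00
x_c = 319824.00 / 6336.00 = 50.48 mm
y_c = 205488.00 / 6336.00 = 32.43 mm

x_c = 50.48 mm, y_c = 32.43 mm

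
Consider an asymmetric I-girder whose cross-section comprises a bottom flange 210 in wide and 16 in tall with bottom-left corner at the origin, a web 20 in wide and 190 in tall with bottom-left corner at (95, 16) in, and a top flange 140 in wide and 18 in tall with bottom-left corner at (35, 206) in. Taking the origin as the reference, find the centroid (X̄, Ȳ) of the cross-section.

X̄ = 105.00 in, Ȳ = 102.32 in

bottom flange: A = 210 × 16 = 3360.00, centroid at (105.00, 8.00).
web: A = 20 × 190 = 3800.00, centroid at (105.00, 111.00).
top flange: A = 140 × 18 = 2520.00, centroid at (105.00, 215.00).
ΣA = 9680.00 in², ΣAX̄ = 1016400.00 in³, ΣAȲ = 990480.00 in³.
X̄ = 1016400.00/9680.00 = 105.00 in; Ȳ = 990480.00/9680.00 = 102.32 in.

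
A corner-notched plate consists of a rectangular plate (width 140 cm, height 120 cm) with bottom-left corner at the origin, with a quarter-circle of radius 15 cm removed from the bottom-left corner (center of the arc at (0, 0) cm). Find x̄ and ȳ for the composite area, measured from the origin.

Part | A | x̄ᵢ | ȳᵢ | A·x̄ᵢ | A·ȳᵢ
plate | 16800.00 | 70.00 | 60.00 | 1176000.00 | 1008000.00
removed quarter-circle | -176.71 | 6.37 | 6.37 | -1125.00 | -1125.00
Σ | 16623.29 |  |  | 1174875.00 | 1006875.00
x̄ = 1174875.00 / 16623.29 = 70.68 cm
ȳ = 1006875.00 / 16623.29 = 60.57 cm

x̄ = 70.68 cm, ȳ = 60.57 cm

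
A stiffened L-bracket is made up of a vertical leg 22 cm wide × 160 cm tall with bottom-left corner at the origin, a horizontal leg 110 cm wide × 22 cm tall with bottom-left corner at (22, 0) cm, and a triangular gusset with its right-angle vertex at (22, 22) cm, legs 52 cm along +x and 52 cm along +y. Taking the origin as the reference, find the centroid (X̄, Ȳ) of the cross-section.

X̄ = 38.16 cm, Ȳ = 49.56 cm

vertical leg: A = 22 × 160 = 3520.00, centroid at (11.00, 80.00).
horizontal leg: A = 110 × 22 = 2420.00, centroid at (77.00, 11.00).
gusset: A = ½·52·52 = 1352.00, centroid at (39.33, 39.33).
ΣA = 7292.00 cm², ΣAX̄ = 278238.67 cm³, ΣAȲ = 361398.67 cm³.
X̄ = 278238.67/7292.00 = 38.16 cm; Ȳ = 361398.67/7292.00 = 49.56 cm.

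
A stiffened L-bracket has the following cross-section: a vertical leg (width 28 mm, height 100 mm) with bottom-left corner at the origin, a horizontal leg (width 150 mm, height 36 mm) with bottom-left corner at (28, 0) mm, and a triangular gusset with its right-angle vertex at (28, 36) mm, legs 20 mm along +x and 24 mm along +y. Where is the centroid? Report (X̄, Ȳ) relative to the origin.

vertical leg: A = 28 × 100 = 2800.00, centroid at (14.00, 50.00).
horizontal leg: A = 150 × 36 = 5400.00, centroid at (103.00, 18.00).
gusset: A = ½·20·24 = 240.00, centroid at (34.67, 44.00).
ΣA = 8440.00 mm²
ΣAX̄ = (2800.00)(14.00) + (5400.00)(103.00) + (240.00)(34.67) = 603720.00 mm³
ΣAȲ = (2800.00)(50.00) + (5400.00)(18.00) + (240.00)(44.00) = 247760.00 mm³
X̄ = 603720.00 / 8440.00 = 71.53 mm
Ȳ = 247760.00 / 8440.00 = 29.36 mm

X̄ = 71.53 mm, Ȳ = 29.36 mm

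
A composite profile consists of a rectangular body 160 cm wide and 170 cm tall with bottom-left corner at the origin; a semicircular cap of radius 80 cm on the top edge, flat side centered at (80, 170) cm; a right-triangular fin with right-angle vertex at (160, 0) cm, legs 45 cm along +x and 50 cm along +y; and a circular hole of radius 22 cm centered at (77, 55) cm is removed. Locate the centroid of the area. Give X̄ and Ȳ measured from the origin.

X̄ = 83.02 cm, Ȳ = 116.60 cm

Part | A | x̄ᵢ | ȳᵢ | A·x̄ᵢ | A·ȳᵢ
rectangular body | 27200.00 | 80.00 | 85.00 | 2176000.00 | 2312000.00
semicircular top | 10053.10 | 80.00 | 203.95 | 804247.72 | 2050359.74
triangular fin | 1125.00 | 175.00 | 16.67 | 196875.00 | 18750.00
hole | -1520.53 | 77.00 | 55.00 | -117080.88 | -83629.20
Σ | 36857.57 |  |  | 3060041.84 | 4297480.54
X̄ = 3060041.84 / 36857.57 = 83.02 cm
Ȳ = 4297480.54 / 36857.57 = 116.60 cm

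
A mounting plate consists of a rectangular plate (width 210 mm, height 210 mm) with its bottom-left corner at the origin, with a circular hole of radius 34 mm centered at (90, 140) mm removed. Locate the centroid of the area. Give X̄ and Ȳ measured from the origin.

plate: A = 210 × 210 = 44100.00, centroid at (105.00, 105.00).
hole: A = −π·34² = -3631.68, centroid at (90.00, 140.00).
ΣA = 40468.32 mm², ΣAX̄ = 4303648.70 mm³, ΣAȲ = 4122064.64 mm³.
X̄ = 4303648.70/40468.32 = 106.35 mm; Ȳ = 4122064.64/40468.32 = 101.86 mm.

X̄ = 106.35 mm, Ȳ = 101.86 mm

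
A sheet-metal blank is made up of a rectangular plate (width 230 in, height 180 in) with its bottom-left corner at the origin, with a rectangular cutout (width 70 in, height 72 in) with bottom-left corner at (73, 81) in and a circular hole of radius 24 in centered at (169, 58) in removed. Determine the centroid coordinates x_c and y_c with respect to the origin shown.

plate: A = 230 × 180 = 41400.00, centroid at (115.00, 90.00).
hole 1: A = −(70 × 72) = -5040.00, centroid at (108.00, 117.00).
hole 2: A = −π·24² = -1809.56, centroid at (169.00, 58.00).
ΣA = 34550.44 in², ΣAx_c = 3910864.80 in³, ΣAy_c = 3031365.67 in³.
x_c = 3910864.80/34550.44 = 113.19 in; y_c = 3031365.67/34550.44 = 87.74 in.

x_c = 113.19 in, y_c = 87.74 in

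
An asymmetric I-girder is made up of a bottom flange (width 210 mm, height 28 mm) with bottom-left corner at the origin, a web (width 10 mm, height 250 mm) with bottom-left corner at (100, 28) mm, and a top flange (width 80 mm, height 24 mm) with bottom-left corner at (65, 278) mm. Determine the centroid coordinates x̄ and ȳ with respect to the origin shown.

bottom flange: A = 210 × 28 = 5880.00, centroid at (105.00, 14.00).
web: A = 10 × 250 = 2500.00, centroid at (105.00, 153.00).
top flange: A = 80 × 24 = 1920.00, centroid at (105.00, 290.00).
ΣA = 10300.00 mm²
ΣAx̄ = (5880.00)(105.00) + (2500.00)(105.00) + (1920.00)(105.00) = 1081500.00 mm³
ΣAȳ = (5880.00)(14.00) + (2500.00)(153.00) + (1920.00)(290.00) = 1021620.00 mm³
x̄ = 1081500.00 / 10300.00 = 105.00 mm
ȳ = 1021620.00 / 10300.00 = 99.19 mm

x̄ = 105.00 mm, ȳ = 99.19 mm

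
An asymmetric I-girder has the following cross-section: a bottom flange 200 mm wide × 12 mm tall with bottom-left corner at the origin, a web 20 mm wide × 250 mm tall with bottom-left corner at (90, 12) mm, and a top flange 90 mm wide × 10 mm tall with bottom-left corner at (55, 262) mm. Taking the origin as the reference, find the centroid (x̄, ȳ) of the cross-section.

x̄ = 100.00 mm, ȳ = 113.22 mm

Part | A | x̄ᵢ | ȳᵢ | A·x̄ᵢ | A·ȳᵢ
bottom flange | 2400.00 | 100.00 | 6.00 | 240000.00 | 14400.00
web | 5000.00 | 100.00 | 137.00 | 500000.00 | 685000.00
top flange | 900.00 | 100.00 | 267.00 | 90000.00 | 240300.00
Σ | 8300.00 |  |  | 830000.00 | 939700.00
x̄ = 830000.00 / 8300.00 = 100.00 mm
ȳ = 939700.00 / 8300.00 = 113.22 mm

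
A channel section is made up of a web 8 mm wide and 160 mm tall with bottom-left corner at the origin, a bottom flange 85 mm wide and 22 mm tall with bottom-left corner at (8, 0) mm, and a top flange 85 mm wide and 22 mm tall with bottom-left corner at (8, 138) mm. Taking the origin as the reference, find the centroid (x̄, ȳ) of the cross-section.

x̄ = 38.64 mm, ȳ = 80.00 mm

web: A = 8 × 160 = 1280.00, centroid at (4.00, 80.00).
bottom flange: A = 85 × 22 = 1870.00, centroid at (50.50, 11.00).
top flange: A = 85 × 22 = 1870.00, centroid at (50.50, 149.00).
ΣA = 5020.00 mm²
ΣAx̄ = (1280.00)(4.00) + (1870.00)(50.50) + (1870.00)(50.50) = 193990.00 mm³
ΣAȳ = (1280.00)(80.00) + (1870.00)(11.00) + (1870.00)(149.00) = 401600.00 mm³
x̄ = 193990.00 / 5020.00 = 38.64 mm
ȳ = 401600.00 / 5020.00 = 80.00 mm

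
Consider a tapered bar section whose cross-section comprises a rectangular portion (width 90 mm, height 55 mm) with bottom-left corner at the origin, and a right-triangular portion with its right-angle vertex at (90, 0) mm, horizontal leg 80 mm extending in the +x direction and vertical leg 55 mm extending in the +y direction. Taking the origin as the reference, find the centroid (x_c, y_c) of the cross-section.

Part | A | x̄ᵢ | ȳᵢ | A·x̄ᵢ | A·ȳᵢ
rectangular portion | 4950.00 | 45.00 | 27.50 | 222750.00 | 136125.00
triangular portion | 2200.00 | 116.67 | 18.33 | 256666.67 | 40333.33
Σ | 7150.00 |  |  | 479416.67 | 176458.33
x_c = 479416.67 / 7150.00 = 67.05 mm
y_c = 176458.33 / 7150.00 = 24.68 mm

x_c = 67.05 mm, y_c = 24.68 mm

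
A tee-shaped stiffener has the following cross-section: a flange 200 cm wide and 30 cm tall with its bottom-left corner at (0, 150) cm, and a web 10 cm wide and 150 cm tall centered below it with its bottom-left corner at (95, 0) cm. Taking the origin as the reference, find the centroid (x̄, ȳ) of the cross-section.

x̄ = 100.00 cm, ȳ = 147.00 cm

web: A = 10 × 150 = 1500.00, centroid at (100.00, 75.00).
flange: A = 200 × 30 = 6000.00, centroid at (100.00, 165.00).
ΣA = 7500.00 cm², ΣAx̄ = 750000.00 cm³, ΣAȳ = 1102500.00 cm³.
x̄ = 750000.00/7500.00 = 100.00 cm; ȳ = 1102500.00/7500.00 = 147.00 cm.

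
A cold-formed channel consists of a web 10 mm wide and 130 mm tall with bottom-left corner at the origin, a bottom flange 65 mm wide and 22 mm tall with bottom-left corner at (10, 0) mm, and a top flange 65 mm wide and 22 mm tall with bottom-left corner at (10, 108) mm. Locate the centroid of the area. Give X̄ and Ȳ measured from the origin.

X̄ = 30.78 mm, Ȳ = 65.00 mm

web: A = 10 × 130 = 1300.00, centroid at (5.00, 65.00).
bottom flange: A = 65 × 22 = 1430.00, centroid at (42.50, 11.00).
top flange: A = 65 × 22 = 1430.00, centroid at (42.50, 119.00).
ΣA = 4160.00 mm², ΣAX̄ = 128050.00 mm³, ΣAȲ = 270400.00 mm³.
X̄ = 128050.00/4160.00 = 30.78 mm; Ȳ = 270400.00/4160.00 = 65.00 mm.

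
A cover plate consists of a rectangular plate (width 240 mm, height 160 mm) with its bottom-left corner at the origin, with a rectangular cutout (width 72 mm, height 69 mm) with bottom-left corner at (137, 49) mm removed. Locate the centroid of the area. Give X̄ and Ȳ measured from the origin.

plate: A = 240 × 160 = 38400.00, centroid at (120.00, 80.00).
hole: A = −(72 × 69) = -4968.00, centroid at (173.00, 83.50).
ΣA = 33432.00 mm²
ΣAX̄ = (38400.00)(120.00) + (-4968.00)(173.00) = 3748536.00 mm³
ΣAȲ = (38400.00)(80.00) + (-4968.00)(83.50) = 2657172.00 mm³
X̄ = 3748536.00 / 33432.00 = 112.12 mm
Ȳ = 2657172.00 / 33432.00 = 79.48 mm

X̄ = 112.12 mm, Ȳ = 79.48 mm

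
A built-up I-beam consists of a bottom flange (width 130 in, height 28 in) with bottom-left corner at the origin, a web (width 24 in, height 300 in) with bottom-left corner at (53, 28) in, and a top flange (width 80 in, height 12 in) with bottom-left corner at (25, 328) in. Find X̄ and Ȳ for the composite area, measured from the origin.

bottom flange: A = 130 × 28 = 3640.00, centroid at (65.00, 14.00).
web: A = 24 × 300 = 7200.00, centroid at (65.00, 178.00).
top flange: A = 80 × 12 = 960.00, centroid at (65.00, 334.00).
ΣA = 11800.00 in², ΣAX̄ = 767000.00 in³, ΣAȲ = 1653200.00 in³.
X̄ = 767000.00/11800.00 = 65.00 in; Ȳ = 1653200.00/11800.00 = 140.10 in.

X̄ = 65.00 in, Ȳ = 140.10 in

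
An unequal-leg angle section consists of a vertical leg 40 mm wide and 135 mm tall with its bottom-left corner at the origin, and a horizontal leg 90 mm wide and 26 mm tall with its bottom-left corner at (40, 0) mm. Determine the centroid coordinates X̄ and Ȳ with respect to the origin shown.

vertical leg: A = 40 × 135 = 5400.00, centroid at (20.00, 67.50).
horizontal leg: A = 90 × 26 = 2340.00, centroid at (85.00, 13.00).
ΣA = 7740.00 mm²
ΣAX̄ = (5400.00)(20.00) + (2340.00)(85.00) = 306900.00 mm³
ΣAȲ = (5400.00)(67.50) + (2340.00)(13.00) = 394920.00 mm³
X̄ = 306900.00 / 7740.00 = 39.65 mm
Ȳ = 394920.00 / 7740.00 = 51.02 mm

X̄ = 39.65 mm, Ȳ = 51.02 mm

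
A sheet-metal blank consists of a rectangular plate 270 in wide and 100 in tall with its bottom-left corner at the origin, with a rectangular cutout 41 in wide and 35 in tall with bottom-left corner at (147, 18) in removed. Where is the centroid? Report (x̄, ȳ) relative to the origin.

plate: A = 270 × 100 = 27000.00, centroid at (135.00, 50.00).
hole: A = −(41 × 35) = -1435.00, centroid at (167.50, 35.50).
ΣA = 25565.00 in²
ΣAx̄ = (27000.00)(135.00) + (-1435.00)(167.50) = 3404637.50 in³
ΣAȳ = (27000.00)(50.00) + (-1435.00)(35.50) = 1299057.50 in³
x̄ = 3404637.50 / 25565.00 = 133.18 in
ȳ = 1299057.50 / 25565.00 = 50.81 in

x̄ = 133.18 in, ȳ = 50.81 in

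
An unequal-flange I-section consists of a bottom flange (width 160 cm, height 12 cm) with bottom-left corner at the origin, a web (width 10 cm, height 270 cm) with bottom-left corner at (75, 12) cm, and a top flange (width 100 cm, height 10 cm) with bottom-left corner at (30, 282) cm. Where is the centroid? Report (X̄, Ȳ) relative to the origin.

bottom flange: A = 160 × 12 = 1920.00, centroid at (80.00, 6.00).
web: A = 10 × 270 = 2700.00, centroid at (80.00, 147.00).
top flange: A = 100 × 10 = 1000.00, centroid at (80.00, 287.00).
ΣA = 5620.00 cm², ΣAX̄ = 449600.00 cm³, ΣAȲ = 695420.00 cm³.
X̄ = 449600.00/5620.00 = 80.00 cm; Ȳ = 695420.00/5620.00 = 123.74 cm.

X̄ = 80.00 cm, Ȳ = 123.74 cm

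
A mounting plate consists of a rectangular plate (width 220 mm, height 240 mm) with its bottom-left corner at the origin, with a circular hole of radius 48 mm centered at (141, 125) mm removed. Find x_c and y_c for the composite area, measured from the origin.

x_c = 105.08 mm, y_c = 119.21 mm

plate: A = 220 × 240 = 52800.00, centroid at (110.00, 120.00).
hole: A = −π·48² = -7238.23, centroid at (141.00, 125.00).
ΣA = 45561.77 mm², ΣAx_c = 4787409.64 mm³, ΣAy_c = 5431221.32 mm³.
x_c = 4787409.64/45561.77 = 105.08 mm; y_c = 5431221.32/45561.77 = 119.21 mm.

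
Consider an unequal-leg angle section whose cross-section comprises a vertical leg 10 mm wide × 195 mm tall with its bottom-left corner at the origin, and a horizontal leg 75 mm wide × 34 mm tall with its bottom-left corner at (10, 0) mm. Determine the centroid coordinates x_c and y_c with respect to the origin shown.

x_c = 29.08 mm, y_c = 51.88 mm

vertical leg: A = 10 × 195 = 1950.00, centroid at (5.00, 97.50).
horizontal leg: A = 75 × 34 = 2550.00, centroid at (47.50, 17.00).
ΣA = 4500.00 mm²
ΣAx_c = (1950.00)(5.00) + (2550.00)(47.50) = 130875.00 mm³
ΣAy_c = (1950.00)(97.50) + (2550.00)(17.00) = 233475.00 mm³
x_c = 130875.00 / 4500.00 = 29.08 mm
y_c = 233475.00 / 4500.00 = 51.88 mm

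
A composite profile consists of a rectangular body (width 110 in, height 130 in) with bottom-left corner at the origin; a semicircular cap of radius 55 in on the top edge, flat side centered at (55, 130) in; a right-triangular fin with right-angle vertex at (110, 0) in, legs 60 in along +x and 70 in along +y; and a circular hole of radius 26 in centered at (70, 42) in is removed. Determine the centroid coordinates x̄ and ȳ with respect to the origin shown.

x̄ = 61.60 in, ȳ = 85.03 in

rectangular body: A = 110 × 130 = 14300.00, centroid at (55.00, 65.00).
semicircular top: A = ½π·55² = 4751.66, centroid at (55.00, 153.34).
triangular fin: A = ½·60·70 = 2100.00, centroid at (130.00, 23.33).
hole: A = −π·26² = -2123.72, centroid at (70.00, 42.00).
ΣA = 19027.94 in²
ΣAx̄ = (14300.00)(55.00) + (4751.66)(55.00) + (2100.00)(130.00) + (-2123.72)(70.00) = 1172181.07 in³
ΣAȳ = (14300.00)(65.00) + (4751.66)(153.34) + (2100.00)(23.33) + (-2123.72)(42.00) = 1617936.22 in³
x̄ = 1172181.07 / 19027.94 = 61.60 in
ȳ = 1617936.22 / 19027.94 = 85.03 in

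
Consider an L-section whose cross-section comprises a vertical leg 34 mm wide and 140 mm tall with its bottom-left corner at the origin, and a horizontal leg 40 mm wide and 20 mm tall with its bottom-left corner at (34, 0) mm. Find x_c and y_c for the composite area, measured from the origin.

x_c = 22.32 mm, y_c = 61.37 mm

Part | A | x̄ᵢ | ȳᵢ | A·x̄ᵢ | A·ȳᵢ
vertical leg | 4760.00 | 17.00 | 70.00 | 80920.00 | 333200.00
horizontal leg | 800.00 | 54.00 | 10.00 | 43200.00 | 8000.00
Σ | 5560.00 |  |  | 124120.00 | 341200.00
x_c = 124120.00 / 5560.00 = 22.32 mm
y_c = 341200.00 / 5560.00 = 61.37 mm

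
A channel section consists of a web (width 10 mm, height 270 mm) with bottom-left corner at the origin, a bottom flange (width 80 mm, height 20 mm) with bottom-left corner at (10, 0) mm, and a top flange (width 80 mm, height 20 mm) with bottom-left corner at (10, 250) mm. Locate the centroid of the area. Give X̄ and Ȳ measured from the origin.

X̄ = 29.41 mm, Ȳ = 135.00 mm

web: A = 10 × 270 = 2700.00, centroid at (5.00, 135.00).
bottom flange: A = 80 × 20 = 1600.00, centroid at (50.00, 10.00).
top flange: A = 80 × 20 = 1600.00, centroid at (50.00, 260.00).
ΣA = 5900.00 mm², ΣAX̄ = 173500.00 mm³, ΣAȲ = 796500.00 mm³.
X̄ = 173500.00/5900.00 = 29.41 mm; Ȳ = 796500.00/5900.00 = 135.00 mm.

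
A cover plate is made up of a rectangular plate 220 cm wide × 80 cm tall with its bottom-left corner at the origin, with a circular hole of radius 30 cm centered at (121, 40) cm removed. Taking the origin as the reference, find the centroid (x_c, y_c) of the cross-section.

x_c = 107.89 cm, y_c = 40.00 cm

Part | A | x̄ᵢ | ȳᵢ | A·x̄ᵢ | A·ȳᵢ
plate | 17600.00 | 110.00 | 40.00 | 1936000.00 | 704000.00
hole | -2827.43 | 121.00 | 40.00 | -342119.44 | -113097.34
Σ | 14772.57 |  |  | 1593880.56 | 590902.66
x_c = 1593880.56 / 14772.57 = 107.89 cm
y_c = 590902.66 / 14772.57 = 40.00 cm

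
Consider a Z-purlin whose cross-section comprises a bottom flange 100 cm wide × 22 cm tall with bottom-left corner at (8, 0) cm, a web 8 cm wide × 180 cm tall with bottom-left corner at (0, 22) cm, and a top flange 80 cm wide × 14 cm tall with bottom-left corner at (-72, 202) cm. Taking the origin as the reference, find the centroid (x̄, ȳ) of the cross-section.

x̄ = 20.49 cm, ȳ = 88.14 cm

bottom flange: A = 100 × 22 = 2200.00, centroid at (58.00, 11.00).
web: A = 8 × 180 = 1440.00, centroid at (4.00, 112.00).
top flange: A = 80 × 14 = 1120.00, centroid at (-32.00, 209.00).
ΣA = 4760.00 cm², ΣAx̄ = 97520.00 cm³, ΣAȳ = 419560.00 cm³.
x̄ = 97520.00/4760.00 = 20.49 cm; ȳ = 419560.00/4760.00 = 88.14 cm.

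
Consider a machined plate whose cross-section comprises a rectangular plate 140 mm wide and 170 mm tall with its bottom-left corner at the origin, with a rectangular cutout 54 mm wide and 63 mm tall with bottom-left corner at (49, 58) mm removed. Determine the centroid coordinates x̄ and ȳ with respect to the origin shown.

plate: A = 140 × 170 = 23800.00, centroid at (70.00, 85.00).
hole: A = −(54 × 63) = -3402.00, centroid at (76.00, 89.50).
ΣA = 20398.00 mm²
ΣAx̄ = (23800.00)(70.00) + (-3402.00)(76.00) = 1407448.00 mm³
ΣAȳ = (23800.00)(85.00) + (-3402.00)(89.50) = 1718521.00 mm³
x̄ = 1407448.00 / 20398.00 = 69.00 mm
ȳ = 1718521.00 / 20398.00 = 84.25 mm

x̄ = 69.00 mm, ȳ = 84.25 mm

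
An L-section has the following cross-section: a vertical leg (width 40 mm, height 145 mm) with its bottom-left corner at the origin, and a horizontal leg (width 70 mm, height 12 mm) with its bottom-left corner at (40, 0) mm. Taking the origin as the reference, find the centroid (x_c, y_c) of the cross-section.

x_c = 26.96 mm, y_c = 64.09 mm

vertical leg: A = 40 × 145 = 5800.00, centroid at (20.00, 72.50).
horizontal leg: A = 70 × 12 = 840.00, centroid at (75.00, 6.00).
ΣA = 6640.00 mm²
ΣAx_c = (5800.00)(20.00) + (840.00)(75.00) = 179000.00 mm³
ΣAy_c = (5800.00)(72.50) + (840.00)(6.00) = 425540.00 mm³
x_c = 179000.00 / 6640.00 = 26.96 mm
y_c = 425540.00 / 6640.00 = 64.09 mm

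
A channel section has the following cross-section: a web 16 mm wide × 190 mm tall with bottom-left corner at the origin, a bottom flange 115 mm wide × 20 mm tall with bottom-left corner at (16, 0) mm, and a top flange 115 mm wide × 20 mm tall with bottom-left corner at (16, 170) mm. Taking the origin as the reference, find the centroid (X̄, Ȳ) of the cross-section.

X̄ = 47.44 mm, Ȳ = 95.00 mm

Part | A | x̄ᵢ | ȳᵢ | A·x̄ᵢ | A·ȳᵢ
web | 3040.00 | 8.00 | 95.00 | 24320.00 | 288800.00
bottom flange | 2300.00 | 73.50 | 10.00 | 169050.00 | 23000.00
top flange | 2300.00 | 73.50 | 180.00 | 169050.00 | 414000.00
Σ | 7640.00 |  |  | 362420.00 | 725800.00
X̄ = 362420.00 / 7640.00 = 47.44 mm
Ȳ = 725800.00 / 7640.00 = 95.00 mm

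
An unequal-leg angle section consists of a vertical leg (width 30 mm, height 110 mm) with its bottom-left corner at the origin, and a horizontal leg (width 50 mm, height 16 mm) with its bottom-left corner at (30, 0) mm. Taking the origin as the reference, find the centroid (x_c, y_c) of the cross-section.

x_c = 22.80 mm, y_c = 45.83 mm

Part | A | x̄ᵢ | ȳᵢ | A·x̄ᵢ | A·ȳᵢ
vertical leg | 3300.00 | 15.00 | 55.00 | 49500.00 | 181500.00
horizontal leg | 800.00 | 55.00 | 8.00 | 44000.00 | 6400.00
Σ | 4100.00 |  |  | 93500.00 | 187900.00
x_c = 93500.00 / 4100.00 = 22.80 mm
y_c = 187900.00 / 4100.00 = 45.83 mm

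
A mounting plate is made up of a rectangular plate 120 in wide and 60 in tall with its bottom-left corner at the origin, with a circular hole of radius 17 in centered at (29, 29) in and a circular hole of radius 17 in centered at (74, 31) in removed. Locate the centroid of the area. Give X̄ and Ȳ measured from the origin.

Part | A | x̄ᵢ | ȳᵢ | A·x̄ᵢ | A·ȳᵢ
plate | 7200.00 | 60.00 | 30.00 | 432000.00 | 216000.00
hole 1 | -907.92 | 29.00 | 29.00 | -26329.69 | -26329.69
hole 2 | -907.92 | 74.00 | 31.00 | -67186.10 | -28145.53
Σ | 5384.16 |  |  | 338484.21 | 161524.78
X̄ = 338484.21 / 5384.16 = 62.87 in
Ȳ = 161524.78 / 5384.16 = 30.00 in

X̄ = 62.87 in, Ȳ = 30.00 in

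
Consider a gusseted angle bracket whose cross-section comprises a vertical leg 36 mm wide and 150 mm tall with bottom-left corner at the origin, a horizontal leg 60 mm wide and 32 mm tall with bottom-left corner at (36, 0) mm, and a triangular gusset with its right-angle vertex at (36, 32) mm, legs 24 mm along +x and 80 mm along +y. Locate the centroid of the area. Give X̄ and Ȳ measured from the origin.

X̄ = 32.14 mm, Ȳ = 59.43 mm

Part | A | x̄ᵢ | ȳᵢ | A·x̄ᵢ | A·ȳᵢ
vertical leg | 5400.00 | 18.00 | 75.00 | 97200.00 | 405000.00
horizontal leg | 1920.00 | 66.00 | 16.00 | 126720.00 | 30720.00
gusset | 960.00 | 44.00 | 58.67 | 42240.00 | 56320.00
Σ | 8280.00 |  |  | 266160.00 | 492040.00
X̄ = 266160.00 / 8280.00 = 32.14 mm
Ȳ = 492040.00 / 8280.00 = 59.43 mm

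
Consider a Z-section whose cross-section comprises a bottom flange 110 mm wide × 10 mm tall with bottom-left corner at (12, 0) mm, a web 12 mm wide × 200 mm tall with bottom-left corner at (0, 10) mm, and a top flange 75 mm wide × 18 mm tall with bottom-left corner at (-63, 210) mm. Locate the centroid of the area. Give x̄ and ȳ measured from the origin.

Part | A | x̄ᵢ | ȳᵢ | A·x̄ᵢ | A·ȳᵢ
bottom flange | 1100.00 | 67.00 | 5.00 | 73700.00 | 5500.00
web | 2400.00 | 6.00 | 110.00 | 14400.00 | 264000.00
top flange | 1350.00 | -25.50 | 219.00 | -34425.00 | 295650.00
Σ | 4850.00 |  |  | 53675.00 | 565150.00
x̄ = 53675.00 / 4850.00 = 11.07 mm
ȳ = 565150.00 / 4850.00 = 116.53 mm

x̄ = 11.07 mm, ȳ = 116.53 mm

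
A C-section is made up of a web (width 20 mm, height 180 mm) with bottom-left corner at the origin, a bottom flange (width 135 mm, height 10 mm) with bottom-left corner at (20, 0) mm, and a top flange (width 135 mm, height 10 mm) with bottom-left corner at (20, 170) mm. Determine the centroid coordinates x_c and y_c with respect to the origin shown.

web: A = 20 × 180 = 3600.00, centroid at (10.00, 90.00).
bottom flange: A = 135 × 10 = 1350.00, centroid at (87.50, 5.00).
top flange: A = 135 × 10 = 1350.00, centroid at (87.50, 175.00).
ΣA = 6300.00 mm²
ΣAx_c = (3600.00)(10.00) + (1350.00)(87.50) + (1350.00)(87.50) = 272250.00 mm³
ΣAy_c = (3600.00)(90.00) + (1350.00)(5.00) + (1350.00)(175.00) = 567000.00 mm³
x_c = 272250.00 / 6300.00 = 43.21 mm
y_c = 567000.00 / 6300.00 = 90.00 mm

x_c = 43.21 mm, y_c = 90.00 mm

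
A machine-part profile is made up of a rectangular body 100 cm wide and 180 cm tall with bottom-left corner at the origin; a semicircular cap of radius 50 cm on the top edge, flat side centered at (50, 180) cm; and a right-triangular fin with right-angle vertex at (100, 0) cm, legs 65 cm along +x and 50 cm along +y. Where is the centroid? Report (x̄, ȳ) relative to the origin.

rectangular body: A = 100 × 180 = 18000.00, centroid at (50.00, 90.00).
semicircular top: A = ½π·50² = 3926.99, centroid at (50.00, 201.22).
triangular fin: A = ½·65·50 = 1625.00, centroid at (121.67, 16.67).
ΣA = 23551.99 cm², ΣAx̄ = 1294057.87 cm³, ΣAȳ = 2437275.01 cm³.
x̄ = 1294057.87/23551.99 = 54.94 cm; ȳ = 2437275.01/23551.99 = 103.48 cm.

x̄ = 54.94 cm, ȳ = 103.48 cm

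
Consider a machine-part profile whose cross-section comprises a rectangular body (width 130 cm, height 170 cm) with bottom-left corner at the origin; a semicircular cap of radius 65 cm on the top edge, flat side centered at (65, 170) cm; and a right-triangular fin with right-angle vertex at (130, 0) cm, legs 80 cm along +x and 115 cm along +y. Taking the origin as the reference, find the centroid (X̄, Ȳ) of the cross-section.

rectangular body: A = 130 × 170 = 22100.00, centroid at (65.00, 85.00).
semicircular top: A = ½π·65² = 6636.61, centroid at (65.00, 197.59).
triangular fin: A = ½·80·115 = 4600.00, centroid at (156.67, 38.33).
ΣA = 33336.61 cm², ΣAX̄ = 2588546.61 cm³, ΣAȲ = 3366141.13 cm³.
X̄ = 2588546.61/33336.61 = 77.65 cm; Ȳ = 3366141.13/33336.61 = 100.97 cm.

X̄ = 77.65 cm, Ȳ = 100.97 cm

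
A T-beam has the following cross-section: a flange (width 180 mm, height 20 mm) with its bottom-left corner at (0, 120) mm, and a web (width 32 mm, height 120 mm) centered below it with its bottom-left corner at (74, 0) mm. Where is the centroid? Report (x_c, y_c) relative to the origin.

web: A = 32 × 120 = 3840.00, centroid at (90.00, 60.00).
flange: A = 180 × 20 = 3600.00, centroid at (90.00, 130.00).
ΣA = 7440.00 mm²
ΣAx_c = (3840.00)(90.00) + (3600.00)(90.00) = 669600.00 mm³
ΣAy_c = (3840.00)(60.00) + (3600.00)(130.00) = 698400.00 mm³
x_c = 669600.00 / 7440.00 = 90.00 mm
y_c = 698400.00 / 7440.00 = 93.87 mm

x_c = 90.00 mm, y_c = 93.87 mm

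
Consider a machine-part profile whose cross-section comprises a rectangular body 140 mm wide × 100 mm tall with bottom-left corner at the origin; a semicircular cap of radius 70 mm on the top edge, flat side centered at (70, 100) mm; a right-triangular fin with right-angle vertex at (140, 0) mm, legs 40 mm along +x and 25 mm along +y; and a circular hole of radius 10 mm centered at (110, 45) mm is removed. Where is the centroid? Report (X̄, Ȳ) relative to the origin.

X̄ = 71.33 mm, Ȳ = 77.16 mm

rectangular body: A = 140 × 100 = 14000.00, centroid at (70.00, 50.00).
semicircular top: A = ½π·70² = 7696.90, centroid at (70.00, 129.71).
triangular fin: A = ½·40·25 = 500.00, centroid at (153.33, 8.33).
hole: A = −π·10² = -314.16, centroid at (110.00, 45.00).
ΣA = 21882.74 mm²
ΣAX̄ = (14000.00)(70.00) + (7696.90)(70.00) + (500.00)(153.33) + (-314.16)(110.00) = 1560892.29 mm³
ΣAȲ = (14000.00)(50.00) + (7696.90)(129.71) + (500.00)(8.33) + (-314.16)(45.00) = 1688386.37 mm³
X̄ = 1560892.29 / 21882.74 = 71.33 mm
Ȳ = 1688386.37 / 21882.74 = 77.16 mm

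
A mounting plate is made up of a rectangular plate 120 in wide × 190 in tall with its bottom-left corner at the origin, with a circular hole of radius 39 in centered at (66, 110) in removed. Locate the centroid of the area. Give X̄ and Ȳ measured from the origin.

Part | A | x̄ᵢ | ȳᵢ | A·x̄ᵢ | A·ȳᵢ
plate | 22800.00 | 60.00 | 95.00 | 1368000.00 | 2166000.00
hole | -4778.36 | 66.00 | 110.00 | -315371.92 | -525619.87
Σ | 18021.64 |  |  | 1052628.08 | 1640380.13
X̄ = 1052628.08 / 18021.64 = 58.41 in
Ȳ = 1640380.13 / 18021.64 = 91.02 in

X̄ = 58.41 in, Ȳ = 91.02 in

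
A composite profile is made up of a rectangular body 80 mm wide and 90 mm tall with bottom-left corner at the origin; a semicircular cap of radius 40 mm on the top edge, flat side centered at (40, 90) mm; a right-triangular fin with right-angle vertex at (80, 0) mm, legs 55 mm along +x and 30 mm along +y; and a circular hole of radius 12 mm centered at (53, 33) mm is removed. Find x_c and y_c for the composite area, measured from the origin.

x_c = 44.19 mm, y_c = 58.12 mm

Part | A | x̄ᵢ | ȳᵢ | A·x̄ᵢ | A·ȳᵢ
rectangular body | 7200.00 | 40.00 | 45.00 | 288000.00 | 324000.00
semicircular top | 2513.27 | 40.00 | 106.98 | 100530.96 | 268861.34
triangular fin | 825.00 | 98.33 | 10.00 | 81125.00 | 8250.00
hole | -452.39 | 53.00 | 33.00 | -23976.64 | -14928.85
Σ | 10085.88 |  |  | 445679.33 | 586182.49
x_c = 445679.33 / 10085.88 = 44.19 mm
y_c = 586182.49 / 10085.88 = 58.12 mm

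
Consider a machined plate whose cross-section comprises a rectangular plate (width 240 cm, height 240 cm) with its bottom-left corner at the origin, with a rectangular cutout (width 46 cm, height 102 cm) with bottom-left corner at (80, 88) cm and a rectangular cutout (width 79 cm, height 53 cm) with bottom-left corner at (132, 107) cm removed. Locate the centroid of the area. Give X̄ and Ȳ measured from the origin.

X̄ = 117.21 cm, Ȳ = 117.01 cm

plate: A = 240 × 240 = 57600.00, centroid at (120.00, 120.00).
hole 1: A = −(46 × 102) = -4692.00, centroid at (103.00, 139.00).
hole 2: A = −(79 × 53) = -4187.00, centroid at (171.50, 133.50).
ΣA = 48721.00 cm², ΣAX̄ = 5710653.50 cm³, ΣAȲ = 5700847.50 cm³.
X̄ = 5710653.50/48721.00 = 117.21 cm; Ȳ = 5700847.50/48721.00 = 117.01 cm.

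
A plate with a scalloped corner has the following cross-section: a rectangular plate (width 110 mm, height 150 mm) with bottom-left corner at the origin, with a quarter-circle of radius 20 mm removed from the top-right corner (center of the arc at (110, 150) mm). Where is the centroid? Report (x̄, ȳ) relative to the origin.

Part | A | x̄ᵢ | ȳᵢ | A·x̄ᵢ | A·ȳᵢ
plate | 16500.00 | 55.00 | 75.00 | 907500.00 | 1237500.00
removed quarter-circle | -314.16 | 101.51 | 141.51 | -31890.85 | -44457.22
Σ | 16185.84 |  |  | 875609.15 | 1193042.78
x̄ = 875609.15 / 16185.84 = 54.10 mm
ȳ = 1193042.78 / 16185.84 = 73.71 mm

x̄ = 54.10 mm, ȳ = 73.71 mm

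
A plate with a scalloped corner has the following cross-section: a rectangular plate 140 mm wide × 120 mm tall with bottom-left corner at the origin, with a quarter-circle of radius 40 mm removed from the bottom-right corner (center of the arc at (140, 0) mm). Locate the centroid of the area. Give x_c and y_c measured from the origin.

plate: A = 140 × 120 = 16800.00, centroid at (70.00, 60.00).
removed quarter-circle: A = −¼π·40² = -1256.64, centroid at (123.02, 16.98).
ΣA = 15543.36 mm²
ΣAx_c = (16800.00)(70.00) + (-1256.64)(123.02) = 1021404.14 mm³
ΣAy_c = (16800.00)(60.00) + (-1256.64)(16.98) = 986666.67 mm³
x_c = 1021404.14 / 15543.36 = 65.71 mm
y_c = 986666.67 / 15543.36 = 63.48 mm

x_c = 65.71 mm, y_c = 63.48 mm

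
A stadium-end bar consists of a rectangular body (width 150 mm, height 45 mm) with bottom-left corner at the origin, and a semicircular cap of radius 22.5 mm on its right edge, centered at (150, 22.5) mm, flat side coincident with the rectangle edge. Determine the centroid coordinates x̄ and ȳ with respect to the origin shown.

rectangular body: A = 150 × 45 = 6750.00, centroid at (75.00, 22.50).
semicircular end: A = ½π·22.5² = 795.22, centroid at (159.55, 22.50).
ΣA = 7545.22 mm²
ΣAx̄ = (6750.00)(75.00) + (795.22)(159.55) = 633126.10 mm³
ΣAȳ = (6750.00)(22.50) + (795.22)(22.50) = 169767.35 mm³
x̄ = 633126.10 / 7545.22 = 83.91 mm
ȳ = 169767.35 / 7545.22 = 22.50 mm

x̄ = 83.91 mm, ȳ = 22.50 mm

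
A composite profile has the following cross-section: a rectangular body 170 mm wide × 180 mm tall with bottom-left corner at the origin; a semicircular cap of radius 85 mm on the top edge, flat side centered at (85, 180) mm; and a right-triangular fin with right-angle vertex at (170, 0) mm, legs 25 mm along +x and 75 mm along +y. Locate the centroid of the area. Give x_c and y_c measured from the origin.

rectangular body: A = 170 × 180 = 30600.00, centroid at (85.00, 90.00).
semicircular top: A = ½π·85² = 11349.00, centroid at (85.00, 216.08).
triangular fin: A = ½·25·75 = 937.50, centroid at (178.33, 25.00).
ΣA = 42886.50 mm²
ΣAx_c = (30600.00)(85.00) + (11349.00)(85.00) + (937.50)(178.33) = 3732852.79 mm³
ΣAy_c = (30600.00)(90.00) + (11349.00)(216.08) + (937.50)(25.00) = 5229674.79 mm³
x_c = 3732852.79 / 42886.50 = 87.04 mm
y_c = 5229674.79 / 42886.50 = 121.94 mm

x_c = 87.04 mm, y_c = 121.94 mm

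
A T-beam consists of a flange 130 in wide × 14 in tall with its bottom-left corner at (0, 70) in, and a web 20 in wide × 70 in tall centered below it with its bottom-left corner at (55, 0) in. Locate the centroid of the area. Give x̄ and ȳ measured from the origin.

web: A = 20 × 70 = 1400.00, centroid at (65.00, 35.00).
flange: A = 130 × 14 = 1820.00, centroid at (65.00, 77.00).
ΣA = 3220.00 in²
ΣAx̄ = (1400.00)(65.00) + (1820.00)(65.00) = 209300.00 in³
ΣAȳ = (1400.00)(35.00) + (1820.00)(77.00) = 189140.00 in³
x̄ = 209300.00 / 3220.00 = 65.00 in
ȳ = 189140.00 / 3220.00 = 58.74 in

x̄ = 65.00 in, ȳ = 58.74 in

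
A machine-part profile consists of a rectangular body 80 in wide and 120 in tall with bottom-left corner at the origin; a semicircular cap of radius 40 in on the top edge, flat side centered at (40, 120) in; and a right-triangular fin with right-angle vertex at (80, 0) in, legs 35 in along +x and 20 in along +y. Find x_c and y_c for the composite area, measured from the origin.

x_c = 41.45 in, y_c = 74.02 in

rectangular body: A = 80 × 120 = 9600.00, centroid at (40.00, 60.00).
semicircular top: A = ½π·40² = 2513.27, centroid at (40.00, 136.98).
triangular fin: A = ½·35·20 = 350.00, centroid at (91.67, 6.67).
ΣA = 12463.27 in²
ΣAx_c = (9600.00)(40.00) + (2513.27)(40.00) + (350.00)(91.67) = 516614.30 in³
ΣAy_c = (9600.00)(60.00) + (2513.27)(136.98) + (350.00)(6.67) = 922592.89 in³
x_c = 516614.30 / 12463.27 = 41.45 in
y_c = 922592.89 / 12463.27 = 74.02 in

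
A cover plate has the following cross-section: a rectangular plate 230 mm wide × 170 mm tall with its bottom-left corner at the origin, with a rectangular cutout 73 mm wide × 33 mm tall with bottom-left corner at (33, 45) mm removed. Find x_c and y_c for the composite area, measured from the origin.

plate: A = 230 × 170 = 39100.00, centroid at (115.00, 85.00).
hole: A = −(73 × 33) = -2409.00, centroid at (69.50, 61.50).
ΣA = 36691.00 mm², ΣAx_c = 4329074.50 mm³, ΣAy_c = 3175346.50 mm³.
x_c = 4329074.50/36691.00 = 117.99 mm; y_c = 3175346.50/36691.00 = 86.54 mm.

x_c = 117.99 mm, y_c = 86.54 mm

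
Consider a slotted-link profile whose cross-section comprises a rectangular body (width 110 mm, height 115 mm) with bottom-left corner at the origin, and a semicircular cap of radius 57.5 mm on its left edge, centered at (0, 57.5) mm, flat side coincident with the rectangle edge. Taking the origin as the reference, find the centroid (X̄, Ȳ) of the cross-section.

X̄ = 31.89 mm, Ȳ = 57.50 mm

Part | A | x̄ᵢ | ȳᵢ | A·x̄ᵢ | A·ȳᵢ
rectangular body | 12650.00 | 55.00 | 57.50 | 695750.00 | 727375.00
semicircular end | 5193.45 | -24.40 | 57.50 | -126739.58 | 298623.11
Σ | 17843.45 |  |  | 569010.42 | 1025998.11
X̄ = 569010.42 / 17843.45 = 31.89 mm
Ȳ = 1025998.11 / 17843.45 = 57.50 mm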